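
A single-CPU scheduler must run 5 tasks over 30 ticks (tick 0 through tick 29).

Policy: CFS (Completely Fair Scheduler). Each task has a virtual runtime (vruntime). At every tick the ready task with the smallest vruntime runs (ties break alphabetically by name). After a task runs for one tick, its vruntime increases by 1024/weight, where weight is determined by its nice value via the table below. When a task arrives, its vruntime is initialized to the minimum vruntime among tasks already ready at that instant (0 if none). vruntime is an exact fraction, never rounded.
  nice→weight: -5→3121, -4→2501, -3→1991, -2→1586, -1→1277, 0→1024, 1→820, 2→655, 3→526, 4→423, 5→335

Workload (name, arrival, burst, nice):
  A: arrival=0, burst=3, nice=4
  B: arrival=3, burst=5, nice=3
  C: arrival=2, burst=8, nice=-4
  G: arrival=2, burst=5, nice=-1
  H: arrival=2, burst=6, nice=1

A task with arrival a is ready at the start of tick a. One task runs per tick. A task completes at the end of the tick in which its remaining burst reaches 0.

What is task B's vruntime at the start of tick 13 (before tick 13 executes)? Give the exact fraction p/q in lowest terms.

vruntime(B, start of tick 13) = 755200/111249

t=0: vr[A=0] → run A
t=1: vr[A=1024/423] → run A
t=2: vr[A=2048/423 C=2048/423 G=2048/423 H=2048/423] → run A
t=3: vr[B=2048/423 C=2048/423 G=2048/423 H=2048/423] → run B
t=4: vr[B=755200/111249 C=2048/423 G=2048/423 H=2048/423] → run C
t=5: vr[B=755200/111249 C=5555200/1057923 G=2048/423 H=2048/423] → run G
t=6: vr[B=755200/111249 C=5555200/1057923 G=3048448/540171 H=2048/423] → run H
t=7: vr[B=755200/111249 C=5555200/1057923 G=3048448/540171 H=528128/86715] → run C
t=8: vr[B=755200/111249 C=5988352/1057923 G=3048448/540171 H=528128/86715] → run G
t=9: vr[B=755200/111249 C=5988352/1057923 G=3481600/540171 H=528128/86715] → run C
t=10: vr[B=755200/111249 C=6421504/1057923 G=3481600/540171 H=528128/86715] → run C
t=11: vr[B=755200/111249 C=6854656/1057923 G=3481600/540171 H=528128/86715] → run H
t=12: vr[B=755200/111249 C=6854656/1057923 G=3481600/540171 H=636416/86715] → run G
t=13: vr[B=755200/111249 C=6854656/1057923 G=3914752/540171 H=636416/86715] → run C
t=14: vr[B=755200/111249 C=7287808/1057923 G=3914752/540171 H=636416/86715] → run B
t=15: vr[B=971776/111249 C=7287808/1057923 G=3914752/540171 H=636416/86715] → run C
t=16: vr[B=971776/111249 C=7720960/1057923 G=3914752/540171 H=636416/86715] → run G
t=17: vr[B=971776/111249 C=7720960/1057923 G=4347904/540171 H=636416/86715] → run C
t=18: vr[B=971776/111249 C=8154112/1057923 G=4347904/540171 H=636416/86715] → run H
t=19: vr[B=971776/111249 C=8154112/1057923 G=4347904/540171 H=744704/86715] → run C
t=20: vr[B=971776/111249 G=4347904/540171 H=744704/86715] → run G
t=21: vr[B=971776/111249 H=744704/86715] → run H
t=22: vr[B=971776/111249 H=852992/86715] → run B
t=23: vr[B=1188352/111249 H=852992/86715] → run H
t=24: vr[B=1188352/111249 H=192256/17343] → run B
t=25: vr[B=1404928/111249 H=192256/17343] → run H
t=26: vr[B=1404928/111249] → run B
t=27: (idle)
t=28: (idle)
t=29: (idle)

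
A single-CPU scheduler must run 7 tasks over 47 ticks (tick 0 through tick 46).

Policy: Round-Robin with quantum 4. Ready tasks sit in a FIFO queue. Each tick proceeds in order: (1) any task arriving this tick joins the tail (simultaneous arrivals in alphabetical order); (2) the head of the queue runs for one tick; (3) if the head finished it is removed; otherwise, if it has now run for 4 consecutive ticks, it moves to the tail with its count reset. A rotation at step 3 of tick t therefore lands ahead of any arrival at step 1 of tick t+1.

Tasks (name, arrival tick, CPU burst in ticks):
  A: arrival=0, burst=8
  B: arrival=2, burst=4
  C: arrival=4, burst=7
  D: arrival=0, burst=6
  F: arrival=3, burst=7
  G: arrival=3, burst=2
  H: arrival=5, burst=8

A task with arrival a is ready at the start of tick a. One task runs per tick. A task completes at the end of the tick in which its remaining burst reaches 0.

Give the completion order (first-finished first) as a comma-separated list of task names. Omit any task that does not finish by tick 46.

completion order = B, G, A, D, F, C, H

t=0: queue=[A,D] q_used=0 → run A
t=1: queue=[A,D] q_used=1 → run A
t=2: queue=[A,D,B] q_used=2 → run A
t=3: queue=[A,D,B,F,G] q_used=3 → run A
t=4: queue=[D,B,F,G,A,C] q_used=0 → run D
t=5: queue=[D,B,F,G,A,C,H] q_used=1 → run D
t=6: queue=[D,B,F,G,A,C,H] q_used=2 → run D
t=7: queue=[D,B,F,G,A,C,H] q_used=3 → run D
t=8: queue=[B,F,G,A,C,H,D] q_used=0 → run B
t=9: queue=[B,F,G,A,C,H,D] q_used=1 → run B
t=10: queue=[B,F,G,A,C,H,D] q_used=2 → run B
t=11: queue=[B,F,G,A,C,H,D] q_used=3 → run B
t=12: queue=[F,G,A,C,H,D] q_used=0 → run F
t=13: queue=[F,G,A,C,H,D] q_used=1 → run F
t=14: queue=[F,G,A,C,H,D] q_used=2 → run F
t=15: queue=[F,G,A,C,H,D] q_used=3 → run F
t=16: queue=[G,A,C,H,D,F] q_used=0 → run G
t=17: queue=[G,A,C,H,D,F] q_used=1 → run G
t=18: queue=[A,C,H,D,F] q_used=0 → run A
t=19: queue=[A,C,H,D,F] q_used=1 → run A
t=20: queue=[A,C,H,D,F] q_used=2 → run A
t=21: queue=[A,C,H,D,F] q_used=3 → run A
t=22: queue=[C,H,D,F] q_used=0 → run C
t=23: queue=[C,H,D,F] q_used=1 → run C
t=24: queue=[C,H,D,F] q_used=2 → run C
t=25: queue=[C,H,D,F] q_used=3 → run C
t=26: queue=[H,D,F,C] q_used=0 → run H
t=27: queue=[H,D,F,C] q_used=1 → run H
t=28: queue=[H,D,F,C] q_used=2 → run H
t=29: queue=[H,D,F,C] q_used=3 → run H
t=30: queue=[D,F,C,H] q_used=0 → run D
t=31: queue=[D,F,C,H] q_used=1 → run D
t=32: queue=[F,C,H] q_used=0 → run F
t=33: queue=[F,C,H] q_used=1 → run F
t=34: queue=[F,C,H] q_used=2 → run F
t=35: queue=[C,H] q_used=0 → run C
t=36: queue=[C,H] q_used=1 → run C
t=37: queue=[C,H] q_used=2 → run C
t=38: queue=[H] q_used=0 → run H
t=39: queue=[H] q_used=1 → run H
t=40: queue=[H] q_used=2 → run H
t=41: queue=[H] q_used=3 → run H
t=42: (idle)
t=43: (idle)
t=44: (idle)
t=45: (idle)
t=46: (idle)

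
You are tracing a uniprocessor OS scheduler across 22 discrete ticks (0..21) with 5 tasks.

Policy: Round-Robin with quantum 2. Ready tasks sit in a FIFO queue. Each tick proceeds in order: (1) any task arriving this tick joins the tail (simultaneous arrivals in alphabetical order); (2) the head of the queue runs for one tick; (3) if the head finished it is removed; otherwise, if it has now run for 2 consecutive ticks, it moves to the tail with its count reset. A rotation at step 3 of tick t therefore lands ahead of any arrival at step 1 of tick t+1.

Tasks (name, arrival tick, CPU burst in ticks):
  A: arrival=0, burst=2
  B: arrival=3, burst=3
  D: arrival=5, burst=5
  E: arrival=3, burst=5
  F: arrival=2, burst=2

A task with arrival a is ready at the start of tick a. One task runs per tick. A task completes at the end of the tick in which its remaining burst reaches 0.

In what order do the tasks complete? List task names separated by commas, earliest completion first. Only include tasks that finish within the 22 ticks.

t=0: queue=[A] q_used=0 → run A
t=1: queue=[A] q_used=1 → run A
t=2: queue=[F] q_used=0 → run F
t=3: queue=[F,B,E] q_used=1 → run F
t=4: queue=[B,E] q_used=0 → run B
t=5: queue=[B,E,D] q_used=1 → run B
t=6: queue=[E,D,B] q_used=0 → run E
t=7: queue=[E,D,B] q_used=1 → run E
t=8: queue=[D,B,E] q_used=0 → run D
t=9: queue=[D,B,E] q_used=1 → run D
t=10: queue=[B,E,D] q_used=0 → run B
t=11: queue=[E,D] q_used=0 → run E
t=12: queue=[E,D] q_used=1 → run E
t=13: queue=[D,E] q_used=0 → run D
t=14: queue=[D,E] q_used=1 → run D
t=15: queue=[E,D] q_used=0 → run E
t=16: queue=[D] q_used=0 → run D
t=17: (idle)
t=18: (idle)
t=19: (idle)
t=20: (idle)
t=21: (idle)

completion order = A, F, B, E, D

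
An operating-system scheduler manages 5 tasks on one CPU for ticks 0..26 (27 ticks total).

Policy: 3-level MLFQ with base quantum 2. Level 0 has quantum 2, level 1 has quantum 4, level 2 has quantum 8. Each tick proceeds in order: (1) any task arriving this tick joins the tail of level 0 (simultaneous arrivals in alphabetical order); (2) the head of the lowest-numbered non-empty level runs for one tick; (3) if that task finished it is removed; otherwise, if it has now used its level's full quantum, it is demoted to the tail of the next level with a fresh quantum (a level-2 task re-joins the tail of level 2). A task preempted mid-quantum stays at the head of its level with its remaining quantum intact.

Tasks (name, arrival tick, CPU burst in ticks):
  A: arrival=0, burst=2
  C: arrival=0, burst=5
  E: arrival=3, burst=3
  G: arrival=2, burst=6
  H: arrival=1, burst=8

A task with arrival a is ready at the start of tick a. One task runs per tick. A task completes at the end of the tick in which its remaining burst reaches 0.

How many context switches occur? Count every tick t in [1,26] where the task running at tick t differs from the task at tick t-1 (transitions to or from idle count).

t=0: L0/L1/L2 = AC/-/- → run A
t=1: L0/L1/L2 = ACH/-/- → run A
t=2: L0/L1/L2 = CHG/-/- → run C
t=3: L0/L1/L2 = CHGE/-/- → run C
t=4: L0/L1/L2 = HGE/C/- → run H
t=5: L0/L1/L2 = HGE/C/- → run H
t=6: L0/L1/L2 = GE/CH/- → run G
t=7: L0/L1/L2 = GE/CH/- → run G
t=8: L0/L1/L2 = E/CHG/- → run E
t=9: L0/L1/L2 = E/CHG/- → run E
t=10: L0/L1/L2 = -/CHGE/- → run C
t=11: L0/L1/L2 = -/CHGE/- → run C
t=12: L0/L1/L2 = -/CHGE/- → run C
t=13: L0/L1/L2 = -/HGE/- → run H
t=14: L0/L1/L2 = -/HGE/- → run H
t=15: L0/L1/L2 = -/HGE/- → run H
t=16: L0/L1/L2 = -/HGE/- → run H
t=17: L0/L1/L2 = -/GE/H → run G
t=18: L0/L1/L2 = -/GE/H → run G
t=19: L0/L1/L2 = -/GE/H → run G
t=20: L0/L1/L2 = -/GE/H → run G
t=21: L0/L1/L2 = -/E/H → run E
t=22: L0/L1/L2 = -/-/H → run H
t=23: L0/L1/L2 = -/-/H → run H
t=24: (idle)
t=25: (idle)
t=26: (idle)

context switches = 10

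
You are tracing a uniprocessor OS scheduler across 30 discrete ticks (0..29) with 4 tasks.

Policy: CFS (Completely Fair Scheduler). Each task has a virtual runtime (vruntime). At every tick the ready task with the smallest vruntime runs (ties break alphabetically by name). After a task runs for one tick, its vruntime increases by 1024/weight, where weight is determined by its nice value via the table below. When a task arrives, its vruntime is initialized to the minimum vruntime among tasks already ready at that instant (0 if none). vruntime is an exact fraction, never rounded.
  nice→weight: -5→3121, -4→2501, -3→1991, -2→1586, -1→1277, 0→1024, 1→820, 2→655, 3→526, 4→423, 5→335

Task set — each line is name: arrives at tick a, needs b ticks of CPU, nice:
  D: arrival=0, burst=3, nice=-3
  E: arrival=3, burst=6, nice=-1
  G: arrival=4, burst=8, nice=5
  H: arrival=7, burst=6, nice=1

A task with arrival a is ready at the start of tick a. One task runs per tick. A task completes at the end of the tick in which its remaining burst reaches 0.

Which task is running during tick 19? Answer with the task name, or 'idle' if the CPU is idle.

running at tick 19 = G

t=0: vr[D=0] → run D
t=1: vr[D=1024/1991] → run D
t=2: vr[D=2048/1991] → run D
t=3: vr[E=0] → run E
t=4: vr[E=1024/1277 G=1024/1277] → run E
t=5: vr[E=2048/1277 G=1024/1277] → run G
t=6: vr[E=2048/1277 G=1650688/427795] → run E
t=7: vr[E=3072/1277 G=1650688/427795 H=3072/1277] → run E
t=8: vr[E=4096/1277 G=1650688/427795 H=3072/1277] → run H
t=9: vr[E=4096/1277 G=1650688/427795 H=956672/261785] → run E
t=10: vr[E=5120/1277 G=1650688/427795 H=956672/261785] → run H
t=11: vr[E=5120/1277 G=1650688/427795 H=1283584/261785] → run G
t=12: vr[E=5120/1277 G=2958336/427795 H=1283584/261785] → run E
t=13: vr[G=2958336/427795 H=1283584/261785] → run H
t=14: vr[G=2958336/427795 H=1610496/261785] → run H
t=15: vr[G=2958336/427795 H=1937408/261785] → run G
t=16: vr[G=4265984/427795 H=1937408/261785] → run H
t=17: vr[G=4265984/427795 H=452864/52357] → run H
t=18: vr[G=4265984/427795] → run G
t=19: vr[G=5573632/427795] → run G
t=20: vr[G=1376256/85559] → run G
t=21: vr[G=8188928/427795] → run G
t=22: vr[G=9496576/427795] → run G
t=23: (idle)
t=24: (idle)
t=25: (idle)
t=26: (idle)
t=27: (idle)
t=28: (idle)
t=29: (idle)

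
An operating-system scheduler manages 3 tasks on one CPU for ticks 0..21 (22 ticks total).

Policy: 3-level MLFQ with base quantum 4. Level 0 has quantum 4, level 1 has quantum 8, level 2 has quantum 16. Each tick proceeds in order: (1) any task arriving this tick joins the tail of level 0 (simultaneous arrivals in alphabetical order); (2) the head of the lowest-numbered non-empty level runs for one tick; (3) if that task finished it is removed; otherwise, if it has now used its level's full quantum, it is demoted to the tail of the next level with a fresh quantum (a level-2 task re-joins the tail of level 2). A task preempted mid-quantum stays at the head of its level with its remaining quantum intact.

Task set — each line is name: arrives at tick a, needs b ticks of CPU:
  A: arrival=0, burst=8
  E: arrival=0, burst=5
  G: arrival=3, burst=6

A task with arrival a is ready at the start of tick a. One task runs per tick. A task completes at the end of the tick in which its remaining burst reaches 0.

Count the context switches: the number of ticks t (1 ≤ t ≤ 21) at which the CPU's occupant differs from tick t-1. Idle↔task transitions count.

t=0: L0/L1/L2 = AE/-/- → run A
t=1: L0/L1/L2 = AE/-/- → run A
t=2: L0/L1/L2 = AE/-/- → run A
t=3: L0/L1/L2 = AEG/-/- → run A
t=4: L0/L1/L2 = EG/A/- → run E
t=5: L0/L1/L2 = EG/A/- → run E
t=6: L0/L1/L2 = EG/A/- → run E
t=7: L0/L1/L2 = EG/A/- → run E
t=8: L0/L1/L2 = G/AE/- → run G
t=9: L0/L1/L2 = G/AE/- → run G
t=10: L0/L1/L2 = G/AE/- → run G
t=11: L0/L1/L2 = G/AE/- → run G
t=12: L0/L1/L2 = -/AEG/- → run A
t=13: L0/L1/L2 = -/AEG/- → run A
t=14: L0/L1/L2 = -/AEG/- → run A
t=15: L0/L1/L2 = -/AEG/- → run A
t=16: L0/L1/L2 = -/EG/- → run E
t=17: L0/L1/L2 = -/G/- → run G
t=18: L0/L1/L2 = -/G/- → run G
t=19: (idle)
t=20: (idle)
t=21: (idle)

context switches = 6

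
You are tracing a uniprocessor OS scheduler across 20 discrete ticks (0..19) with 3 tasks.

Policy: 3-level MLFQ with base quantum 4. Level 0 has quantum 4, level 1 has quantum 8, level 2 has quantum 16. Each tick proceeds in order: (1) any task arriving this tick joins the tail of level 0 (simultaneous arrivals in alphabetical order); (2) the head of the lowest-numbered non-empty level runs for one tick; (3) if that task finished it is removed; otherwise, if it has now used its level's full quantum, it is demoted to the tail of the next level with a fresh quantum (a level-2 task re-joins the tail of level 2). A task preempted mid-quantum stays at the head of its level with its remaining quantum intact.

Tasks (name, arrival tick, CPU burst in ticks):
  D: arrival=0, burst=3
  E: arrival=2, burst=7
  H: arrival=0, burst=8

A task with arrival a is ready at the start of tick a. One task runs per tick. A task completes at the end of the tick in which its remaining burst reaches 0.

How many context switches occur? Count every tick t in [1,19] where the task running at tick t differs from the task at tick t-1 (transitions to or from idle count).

context switches = 5

t=0: L0/L1/L2 = DH/-/- → run D
t=1: L0/L1/L2 = DH/-/- → run D
t=2: L0/L1/L2 = DHE/-/- → run D
t=3: L0/L1/L2 = HE/-/- → run H
t=4: L0/L1/L2 = HE/-/- → run H
t=5: L0/L1/L2 = HE/-/- → run H
t=6: L0/L1/L2 = HE/-/- → run H
t=7: L0/L1/L2 = E/H/- → run E
t=8: L0/L1/L2 = E/H/- → run E
t=9: L0/L1/L2 = E/H/- → run E
t=10: L0/L1/L2 = E/H/- → run E
t=11: L0/L1/L2 = -/HE/- → run H
t=12: L0/L1/L2 = -/HE/- → run H
t=13: L0/L1/L2 = -/HE/- → run H
t=14: L0/L1/L2 = -/HE/- → run H
t=15: L0/L1/L2 = -/E/- → run E
t=16: L0/L1/L2 = -/E/- → run E
t=17: L0/L1/L2 = -/E/- → run E
t=18: (idle)
t=19: (idle)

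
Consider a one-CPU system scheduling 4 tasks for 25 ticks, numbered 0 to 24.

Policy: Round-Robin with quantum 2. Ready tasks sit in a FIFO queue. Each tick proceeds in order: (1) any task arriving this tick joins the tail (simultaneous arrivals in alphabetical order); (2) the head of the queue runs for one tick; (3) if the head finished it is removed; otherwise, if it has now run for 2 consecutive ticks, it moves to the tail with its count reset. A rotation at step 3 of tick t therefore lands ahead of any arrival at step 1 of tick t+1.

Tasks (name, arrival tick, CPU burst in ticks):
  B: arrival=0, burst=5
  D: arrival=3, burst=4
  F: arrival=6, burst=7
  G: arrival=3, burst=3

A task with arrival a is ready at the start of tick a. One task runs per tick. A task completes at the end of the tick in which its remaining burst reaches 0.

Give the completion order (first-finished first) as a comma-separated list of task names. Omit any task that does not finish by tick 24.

completion order = B, D, G, F

t=0: queue=[B] q_used=0 → run B
t=1: queue=[B] q_used=1 → run B
t=2: queue=[B] q_used=0 → run B
t=3: queue=[B,D,G] q_used=1 → run B
t=4: queue=[D,G,B] q_used=0 → run D
t=5: queue=[D,G,B] q_used=1 → run D
t=6: queue=[G,B,D,F] q_used=0 → run G
t=7: queue=[G,B,D,F] q_used=1 → run G
t=8: queue=[B,D,F,G] q_used=0 → run B
t=9: queue=[D,F,G] q_used=0 → run D
t=10: queue=[D,F,G] q_used=1 → run D
t=11: queue=[F,G] q_used=0 → run F
t=12: queue=[F,G] q_used=1 → run F
t=13: queue=[G,F] q_used=0 → run G
t=14: queue=[F] q_used=0 → run F
t=15: queue=[F] q_used=1 → run F
t=16: queue=[F] q_used=0 → run F
t=17: queue=[F] q_used=1 → run F
t=18: queue=[F] q_used=0 → run F
t=19: (idle)
t=20: (idle)
t=21: (idle)
t=22: (idle)
t=23: (idle)
t=24: (idle)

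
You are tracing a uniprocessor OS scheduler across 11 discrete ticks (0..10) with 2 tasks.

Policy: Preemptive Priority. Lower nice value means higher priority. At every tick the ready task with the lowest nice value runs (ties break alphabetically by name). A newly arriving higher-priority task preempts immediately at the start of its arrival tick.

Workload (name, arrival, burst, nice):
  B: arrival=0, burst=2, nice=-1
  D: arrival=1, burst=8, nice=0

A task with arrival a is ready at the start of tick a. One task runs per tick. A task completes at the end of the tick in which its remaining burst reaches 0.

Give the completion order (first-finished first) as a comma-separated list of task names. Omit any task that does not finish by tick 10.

completion order = B, D

t=0: ready={B} → run B
t=1: ready={B,D} → run B
t=2: ready={D} → run D
t=3: ready={D} → run D
t=4: ready={D} → run D
t=5: ready={D} → run D
t=6: ready={D} → run D
t=7: ready={D} → run D
t=8: ready={D} → run D
t=9: ready={D} → run D
t=10: (idle)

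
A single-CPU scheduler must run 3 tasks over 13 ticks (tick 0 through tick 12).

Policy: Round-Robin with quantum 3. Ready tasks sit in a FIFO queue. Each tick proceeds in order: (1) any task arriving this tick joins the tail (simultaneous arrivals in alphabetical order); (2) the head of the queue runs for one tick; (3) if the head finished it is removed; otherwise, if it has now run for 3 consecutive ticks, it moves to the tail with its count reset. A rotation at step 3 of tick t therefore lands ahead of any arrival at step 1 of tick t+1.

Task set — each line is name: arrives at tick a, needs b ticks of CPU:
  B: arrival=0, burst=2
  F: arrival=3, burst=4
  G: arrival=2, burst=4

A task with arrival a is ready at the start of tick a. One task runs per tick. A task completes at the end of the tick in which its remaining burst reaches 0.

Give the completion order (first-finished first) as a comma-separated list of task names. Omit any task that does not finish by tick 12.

t=0: queue=[B] q_used=0 → run B
t=1: queue=[B] q_used=1 → run B
t=2: queue=[G] q_used=0 → run G
t=3: queue=[G,F] q_used=1 → run G
t=4: queue=[G,F] q_used=2 → run G
t=5: queue=[F,G] q_used=0 → run F
t=6: queue=[F,G] q_used=1 → run F
t=7: queue=[F,G] q_used=2 → run F
t=8: queue=[G,F] q_used=0 → run G
t=9: queue=[F] q_used=0 → run F
t=10: (idle)
t=11: (idle)
t=12: (idle)

completion order = B, G, F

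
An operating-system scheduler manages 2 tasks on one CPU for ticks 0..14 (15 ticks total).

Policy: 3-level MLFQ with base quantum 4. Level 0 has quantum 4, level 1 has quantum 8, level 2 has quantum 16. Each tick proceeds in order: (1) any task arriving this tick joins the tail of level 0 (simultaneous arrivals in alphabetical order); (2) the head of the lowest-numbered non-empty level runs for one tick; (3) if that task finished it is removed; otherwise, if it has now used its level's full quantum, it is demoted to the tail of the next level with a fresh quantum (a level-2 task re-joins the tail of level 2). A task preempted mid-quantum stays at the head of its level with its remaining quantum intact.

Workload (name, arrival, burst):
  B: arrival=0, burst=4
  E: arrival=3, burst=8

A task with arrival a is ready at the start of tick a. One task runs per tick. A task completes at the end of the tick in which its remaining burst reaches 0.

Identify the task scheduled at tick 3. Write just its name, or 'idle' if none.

t=0: L0/L1/L2 = B/-/- → run B
t=1: L0/L1/L2 = B/-/- → run B
t=2: L0/L1/L2 = B/-/- → run B
t=3: L0/L1/L2 = BE/-/- → run B
t=4: L0/L1/L2 = E/-/- → run E
t=5: L0/L1/L2 = E/-/- → run E
t=6: L0/L1/L2 = E/-/- → run E
t=7: L0/L1/L2 = E/-/- → run E
t=8: L0/L1/L2 = -/E/- → run E
t=9: L0/L1/L2 = -/E/- → run E
t=10: L0/L1/L2 = -/E/- → run E
t=11: L0/L1/L2 = -/E/- → run E
t=12: (idle)
t=13: (idle)
t=14: (idle)

running at tick 3 = B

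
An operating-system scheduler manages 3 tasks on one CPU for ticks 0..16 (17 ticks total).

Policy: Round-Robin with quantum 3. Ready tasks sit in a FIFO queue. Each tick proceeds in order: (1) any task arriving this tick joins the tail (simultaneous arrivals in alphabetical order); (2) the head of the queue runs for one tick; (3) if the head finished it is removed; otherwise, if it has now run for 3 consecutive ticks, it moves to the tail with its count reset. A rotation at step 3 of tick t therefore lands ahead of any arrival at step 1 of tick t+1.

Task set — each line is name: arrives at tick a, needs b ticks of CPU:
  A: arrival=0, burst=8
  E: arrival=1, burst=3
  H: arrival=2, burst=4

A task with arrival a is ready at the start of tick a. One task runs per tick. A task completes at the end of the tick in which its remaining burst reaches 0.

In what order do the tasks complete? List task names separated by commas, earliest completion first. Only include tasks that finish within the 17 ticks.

t=0: queue=[A] q_used=0 → run A
t=1: queue=[A,E] q_used=1 → run A
t=2: queue=[A,E,H] q_used=2 → run A
t=3: queue=[E,H,A] q_used=0 → run E
t=4: queue=[E,H,A] q_used=1 → run E
t=5: queue=[E,H,A] q_used=2 → run E
t=6: queue=[H,A] q_used=0 → run H
t=7: queue=[H,A] q_used=1 → run H
t=8: queue=[H,A] q_used=2 → run H
t=9: queue=[A,H] q_used=0 → run A
t=10: queue=[A,H] q_used=1 → run A
t=11: queue=[A,H] q_used=2 → run A
t=12: queue=[H,A] q_used=0 → run H
t=13: queue=[A] q_used=0 → run A
t=14: queue=[A] q_used=1 → run A
t=15: (idle)
t=16: (idle)

completion order = E, H, A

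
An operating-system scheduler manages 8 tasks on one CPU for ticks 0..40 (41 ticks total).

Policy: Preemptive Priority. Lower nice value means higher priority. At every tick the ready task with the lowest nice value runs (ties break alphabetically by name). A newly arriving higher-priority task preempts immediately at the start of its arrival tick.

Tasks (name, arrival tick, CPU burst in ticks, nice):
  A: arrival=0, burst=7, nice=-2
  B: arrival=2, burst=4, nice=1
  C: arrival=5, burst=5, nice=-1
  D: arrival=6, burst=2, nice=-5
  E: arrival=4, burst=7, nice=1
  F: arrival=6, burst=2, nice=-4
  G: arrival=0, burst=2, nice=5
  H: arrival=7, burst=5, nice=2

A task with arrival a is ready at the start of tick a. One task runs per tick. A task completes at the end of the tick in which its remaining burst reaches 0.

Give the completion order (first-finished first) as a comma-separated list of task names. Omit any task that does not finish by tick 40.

t=0: ready={A,G} → run A
t=1: ready={A,G} → run A
t=2: ready={A,B,G} → run A
t=3: ready={A,B,G} → run A
t=4: ready={A,B,E,G} → run A
t=5: ready={A,B,C,E,G} → run A
t=6: ready={A,B,C,D,E,F,G} → run D
t=7: ready={A,B,C,D,E,F,G,H} → run D
t=8: ready={A,B,C,E,F,G,H} → run F
t=9: ready={A,B,C,E,F,G,H} → run F
t=10: ready={A,B,C,E,G,H} → run A
t=11: ready={B,C,E,G,H} → run C
t=12: ready={B,C,E,G,H} → run C
t=13: ready={B,C,E,G,H} → run C
t=14: ready={B,C,E,G,H} → run C
t=15: ready={B,C,E,G,H} → run C
t=16: ready={B,E,G,H} → run B
t=17: ready={B,E,G,H} → run B
t=18: ready={B,E,G,H} → run B
t=19: ready={B,E,G,H} → run B
t=20: ready={E,G,H} → run E
t=21: ready={E,G,H} → run E
t=22: ready={E,G,H} → run E
t=23: ready={E,G,H} → run E
t=24: ready={E,G,H} → run E
t=25: ready={E,G,H} → run E
t=26: ready={E,G,H} → run E
t=27: ready={G,H} → run H
t=28: ready={G,H} → run H
t=29: ready={G,H} → run H
t=30: ready={G,H} → run H
t=31: ready={G,H} → run H
t=32: ready={G} → run G
t=33: ready={G} → run G
t=34: (idle)
t=35: (idle)
t=36: (idle)
t=37: (idle)
t=38: (idle)
t=39: (idle)
t=40: (idle)

completion order = D, F, A, C, B, E, H, G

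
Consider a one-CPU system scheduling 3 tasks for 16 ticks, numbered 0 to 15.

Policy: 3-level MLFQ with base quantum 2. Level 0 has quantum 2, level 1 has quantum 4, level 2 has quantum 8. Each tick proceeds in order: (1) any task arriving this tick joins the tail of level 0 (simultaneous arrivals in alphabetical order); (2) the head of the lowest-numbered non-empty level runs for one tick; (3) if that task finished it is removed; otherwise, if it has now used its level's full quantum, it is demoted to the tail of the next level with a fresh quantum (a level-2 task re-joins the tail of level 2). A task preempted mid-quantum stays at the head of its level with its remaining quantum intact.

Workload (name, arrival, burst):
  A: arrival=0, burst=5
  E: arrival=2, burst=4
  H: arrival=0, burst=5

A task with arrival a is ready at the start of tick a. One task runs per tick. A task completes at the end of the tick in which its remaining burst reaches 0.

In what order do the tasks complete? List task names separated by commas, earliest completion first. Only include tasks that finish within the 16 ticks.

t=0: L0/L1/L2 = AH/-/- → run A
t=1: L0/L1/L2 = AH/-/- → run A
t=2: L0/L1/L2 = HE/A/- → run H
t=3: L0/L1/L2 = HE/A/- → run H
t=4: L0/L1/L2 = E/AH/- → run E
t=5: L0/L1/L2 = E/AH/- → run E
t=6: L0/L1/L2 = -/AHE/- → run A
t=7: L0/L1/L2 = -/AHE/- → run A
t=8: L0/L1/L2 = -/AHE/- → run A
t=9: L0/L1/L2 = -/HE/- → run H
t=10: L0/L1/L2 = -/HE/- → run H
t=11: L0/L1/L2 = -/HE/- → run H
t=12: L0/L1/L2 = -/E/- → run E
t=13: L0/L1/L2 = -/E/- → run E
t=14: (idle)
t=15: (idle)

completion order = A, H, E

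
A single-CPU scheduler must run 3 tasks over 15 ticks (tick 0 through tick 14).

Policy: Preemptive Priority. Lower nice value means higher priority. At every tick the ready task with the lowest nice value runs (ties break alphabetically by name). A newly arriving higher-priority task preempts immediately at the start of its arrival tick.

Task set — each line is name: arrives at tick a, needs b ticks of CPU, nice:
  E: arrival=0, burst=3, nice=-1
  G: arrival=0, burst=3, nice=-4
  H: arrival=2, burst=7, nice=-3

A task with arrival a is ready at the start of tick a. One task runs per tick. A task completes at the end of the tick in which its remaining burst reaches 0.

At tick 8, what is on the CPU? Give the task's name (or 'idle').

running at tick 8 = H

t=0: ready={E,G} → run G
t=1: ready={E,G} → run G
t=2: ready={E,G,H} → run G
t=3: ready={E,H} → run H
t=4: ready={E,H} → run H
t=5: ready={E,H} → run H
t=6: ready={E,H} → run H
t=7: ready={E,H} → run H
t=8: ready={E,H} → run H
t=9: ready={E,H} → run H
t=10: ready={E} → run E
t=11: ready={E} → run E
t=12: ready={E} → run E
t=13: (idle)
t=14: (idle)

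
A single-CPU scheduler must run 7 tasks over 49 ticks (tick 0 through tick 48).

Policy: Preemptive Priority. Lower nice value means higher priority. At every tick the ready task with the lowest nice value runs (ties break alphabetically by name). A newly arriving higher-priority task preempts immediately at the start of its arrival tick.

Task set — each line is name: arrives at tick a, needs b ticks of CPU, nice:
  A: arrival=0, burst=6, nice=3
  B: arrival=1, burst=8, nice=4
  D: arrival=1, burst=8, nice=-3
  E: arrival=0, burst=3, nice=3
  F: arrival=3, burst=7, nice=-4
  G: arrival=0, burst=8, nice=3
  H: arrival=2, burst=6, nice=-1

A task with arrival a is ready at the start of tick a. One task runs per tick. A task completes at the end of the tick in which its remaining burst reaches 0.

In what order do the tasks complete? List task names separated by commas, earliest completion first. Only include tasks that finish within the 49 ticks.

t=0: ready={A,E,G} → run A
t=1: ready={A,B,D,E,G} → run D
t=2: ready={A,B,D,E,G,H} → run D
t=3: ready={A,B,D,E,F,G,H} → run F
t=4: ready={A,B,D,E,F,G,H} → run F
t=5: ready={A,B,D,E,F,G,H} → run F
t=6: ready={A,B,D,E,F,G,H} → run F
t=7: ready={A,B,D,E,F,G,H} → run F
t=8: ready={A,B,D,E,F,G,H} → run F
t=9: ready={A,B,D,E,F,G,H} → run F
t=10: ready={A,B,D,E,G,H} → run D
t=11: ready={A,B,D,E,G,H} → run D
t=12: ready={A,B,D,E,G,H} → run D
t=13: ready={A,B,D,E,G,H} → run D
t=14: ready={A,B,D,E,G,H} → run D
t=15: ready={A,B,D,E,G,H} → run D
t=16: ready={A,B,E,G,H} → run H
t=17: ready={A,B,E,G,H} → run H
t=18: ready={A,B,E,G,H} → run H
t=19: ready={A,B,E,G,H} → run H
t=20: ready={A,B,E,G,H} → run H
t=21: ready={A,B,E,G,H} → run H
t=22: ready={A,B,E,G} → run A
t=23: ready={A,B,E,G} → run A
t=24: ready={A,B,E,G} → run A
t=25: ready={A,B,E,G} → run A
t=26: ready={A,B,E,G} → run A
t=27: ready={B,E,G} → run E
t=28: ready={B,E,G} → run E
t=29: ready={B,E,G} → run E
t=30: ready={B,G} → run G
t=31: ready={B,G} → run G
t=32: ready={B,G} → run G
t=33: ready={B,G} → run G
t=34: ready={B,G} → run G
t=35: ready={B,G} → run G
t=36: ready={B,G} → run G
t=37: ready={B,G} → run G
t=38: ready={B} → run B
t=39: ready={B} → run B
t=40: ready={B} → run B
t=41: ready={B} → run B
t=42: ready={B} → run B
t=43: ready={B} → run B
t=44: ready={B} → run B
t=45: ready={B} → run B
t=46: (idle)
t=47: (idle)
t=48: (idle)

completion order = F, D, H, A, E, G, B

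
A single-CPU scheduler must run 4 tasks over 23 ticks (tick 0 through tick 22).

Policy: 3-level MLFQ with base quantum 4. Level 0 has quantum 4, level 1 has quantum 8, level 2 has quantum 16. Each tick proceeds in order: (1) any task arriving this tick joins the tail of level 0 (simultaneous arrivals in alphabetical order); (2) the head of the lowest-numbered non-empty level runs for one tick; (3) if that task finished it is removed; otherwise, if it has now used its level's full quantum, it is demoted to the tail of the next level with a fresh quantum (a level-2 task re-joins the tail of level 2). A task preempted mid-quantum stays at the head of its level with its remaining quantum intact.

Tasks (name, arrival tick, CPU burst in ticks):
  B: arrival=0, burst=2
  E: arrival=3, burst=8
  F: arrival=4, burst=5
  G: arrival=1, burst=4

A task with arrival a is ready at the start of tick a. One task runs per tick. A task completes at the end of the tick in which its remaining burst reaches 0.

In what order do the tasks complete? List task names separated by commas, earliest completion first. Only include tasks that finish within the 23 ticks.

completion order = B, G, E, F

t=0: L0/L1/L2 = B/-/- → run B
t=1: L0/L1/L2 = BG/-/- → run B
t=2: L0/L1/L2 = G/-/- → run G
t=3: L0/L1/L2 = GE/-/- → run G
t=4: L0/L1/L2 = GEF/-/- → run G
t=5: L0/L1/L2 = GEF/-/- → run G
t=6: L0/L1/L2 = EF/-/- → run E
t=7: L0/L1/L2 = EF/-/- → run E
t=8: L0/L1/L2 = EF/-/- → run E
t=9: L0/L1/L2 = EF/-/- → run E
t=10: L0/L1/L2 = F/E/- → run F
t=11: L0/L1/L2 = F/E/- → run F
t=12: L0/L1/L2 = F/E/- → run F
t=13: L0/L1/L2 = F/E/- → run F
t=14: L0/L1/L2 = -/EF/- → run E
t=15: L0/L1/L2 = -/EF/- → run E
t=16: L0/L1/L2 = -/EF/- → run E
t=17: L0/L1/L2 = -/EF/- → run E
t=18: L0/L1/L2 = -/F/- → run F
t=19: (idle)
t=20: (idle)
t=21: (idle)
t=22: (idle)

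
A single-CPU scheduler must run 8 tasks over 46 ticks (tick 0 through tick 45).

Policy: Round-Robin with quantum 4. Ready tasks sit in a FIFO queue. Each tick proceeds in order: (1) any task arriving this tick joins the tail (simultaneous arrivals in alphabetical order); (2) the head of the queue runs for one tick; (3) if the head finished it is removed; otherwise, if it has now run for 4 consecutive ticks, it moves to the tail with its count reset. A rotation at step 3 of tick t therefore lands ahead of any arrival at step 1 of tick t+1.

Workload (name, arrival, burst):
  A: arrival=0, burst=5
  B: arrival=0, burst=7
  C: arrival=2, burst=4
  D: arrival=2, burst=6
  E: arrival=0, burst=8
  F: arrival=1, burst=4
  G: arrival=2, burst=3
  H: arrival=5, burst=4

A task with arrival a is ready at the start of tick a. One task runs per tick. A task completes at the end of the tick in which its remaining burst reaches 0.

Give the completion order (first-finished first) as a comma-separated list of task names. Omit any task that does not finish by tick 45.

completion order = F, C, G, A, H, B, E, D

t=0: queue=[A,B,E] q_used=0 → run A
t=1: queue=[A,B,E,F] q_used=1 → run A
t=2: queue=[A,B,E,F,C,D,G] q_used=2 → run A
t=3: queue=[A,B,E,F,C,D,G] q_used=3 → run A
t=4: queue=[B,E,F,C,D,G,A] q_used=0 → run B
t=5: queue=[B,E,F,C,D,G,A,H] q_used=1 → run B
t=6: queue=[B,E,F,C,D,G,A,H] q_used=2 → run B
t=7: queue=[B,E,F,C,D,G,A,H] q_used=3 → run B
t=8: queue=[E,F,C,D,G,A,H,B] q_used=0 → run E
t=9: queue=[E,F,C,D,G,A,H,B] q_used=1 → run E
t=10: queue=[E,F,C,D,G,A,H,B] q_used=2 → run E
t=11: queue=[E,F,C,D,G,A,H,B] q_used=3 → run E
t=12: queue=[F,C,D,G,A,H,B,E] q_used=0 → run F
t=13: queue=[F,C,D,G,A,H,B,E] q_used=1 → run F
t=14: queue=[F,C,D,G,A,H,B,E] q_used=2 → run F
t=15: queue=[F,C,D,G,A,H,B,E] q_used=3 → run F
t=16: queue=[C,D,G,A,H,B,E] q_used=0 → run C
t=17: queue=[C,D,G,A,H,B,E] q_used=1 → run C
t=18: queue=[C,D,G,A,H,B,E] q_used=2 → run C
t=19: queue=[C,D,G,A,H,B,E] q_used=3 → run C
t=20: queue=[D,G,A,H,B,E] q_used=0 → run D
t=21: queue=[D,G,A,H,B,E] q_used=1 → run D
t=22: queue=[D,G,A,H,B,E] q_used=2 → run D
t=23: queue=[D,G,A,H,B,E] q_used=3 → run D
t=24: queue=[G,A,H,B,E,D] q_used=0 → run G
t=25: queue=[G,A,H,B,E,D] q_used=1 → run G
t=26: queue=[G,A,H,B,E,D] q_used=2 → run G
t=27: queue=[A,H,B,E,D] q_used=0 → run A
t=28: queue=[H,B,E,D] q_used=0 → run H
t=29: queue=[H,B,E,D] q_used=1 → run H
t=30: queue=[H,B,E,D] q_used=2 → run H
t=31: queue=[H,B,E,D] q_used=3 → run H
t=32: queue=[B,E,D] q_used=0 → run B
t=33: queue=[B,E,D] q_used=1 → run B
t=34: queue=[B,E,D] q_used=2 → run B
t=35: queue=[E,D] q_used=0 → run E
t=36: queue=[E,D] q_used=1 → run E
t=37: queue=[E,D] q_used=2 → run E
t=38: queue=[E,D] q_used=3 → run E
t=39: queue=[D] q_used=0 → run D
t=40: queue=[D] q_used=1 → run D
t=41: (idle)
t=42: (idle)
t=43: (idle)
t=44: (idle)
t=45: (idle)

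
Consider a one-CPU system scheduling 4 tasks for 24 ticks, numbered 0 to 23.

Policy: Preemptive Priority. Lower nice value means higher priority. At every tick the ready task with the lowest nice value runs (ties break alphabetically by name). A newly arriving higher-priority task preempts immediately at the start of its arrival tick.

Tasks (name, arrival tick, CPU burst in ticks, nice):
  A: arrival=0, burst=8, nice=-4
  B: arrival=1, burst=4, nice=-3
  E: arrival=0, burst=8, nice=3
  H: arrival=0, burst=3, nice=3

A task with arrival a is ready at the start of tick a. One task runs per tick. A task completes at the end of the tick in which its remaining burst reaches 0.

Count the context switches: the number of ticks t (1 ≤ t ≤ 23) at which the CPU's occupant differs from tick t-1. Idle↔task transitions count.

context switches = 4

t=0: ready={A,E,H} → run A
t=1: ready={A,B,E,H} → run A
t=2: ready={A,B,E,H} → run A
t=3: ready={A,B,E,H} → run A
t=4: ready={A,B,E,H} → run A
t=5: ready={A,B,E,H} → run A
t=6: ready={A,B,E,H} → run A
t=7: ready={A,B,E,H} → run A
t=8: ready={B,E,H} → run B
t=9: ready={B,E,H} → run B
t=10: ready={B,E,H} → run B
t=11: ready={B,E,H} → run B
t=12: ready={E,H} → run E
t=13: ready={E,H} → run E
t=14: ready={E,H} → run E
t=15: ready={E,H} → run E
t=16: ready={E,H} → run E
t=17: ready={E,H} → run E
t=18: ready={E,H} → run E
t=19: ready={E,H} → run E
t=20: ready={H} → run H
t=21: ready={H} → run H
t=22: ready={H} → run H
t=23: (idle)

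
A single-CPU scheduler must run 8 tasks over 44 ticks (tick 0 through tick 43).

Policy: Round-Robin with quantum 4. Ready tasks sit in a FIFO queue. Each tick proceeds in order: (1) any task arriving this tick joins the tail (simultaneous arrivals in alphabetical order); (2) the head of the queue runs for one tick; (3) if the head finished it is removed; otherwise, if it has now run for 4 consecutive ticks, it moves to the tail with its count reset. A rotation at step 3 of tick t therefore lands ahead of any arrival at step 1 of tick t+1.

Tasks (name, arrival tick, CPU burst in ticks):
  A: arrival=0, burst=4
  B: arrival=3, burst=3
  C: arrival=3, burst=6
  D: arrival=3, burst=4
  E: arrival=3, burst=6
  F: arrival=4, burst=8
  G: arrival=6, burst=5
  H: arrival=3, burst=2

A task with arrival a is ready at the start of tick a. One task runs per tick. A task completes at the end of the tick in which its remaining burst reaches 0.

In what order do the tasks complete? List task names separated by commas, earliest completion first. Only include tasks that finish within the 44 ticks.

completion order = A, B, D, H, C, E, F, G

t=0: queue=[A] q_used=0 → run A
t=1: queue=[A] q_used=1 → run A
t=2: queue=[A] q_used=2 → run A
t=3: queue=[A,B,C,D,E,H] q_used=3 → run A
t=4: queue=[B,C,D,E,H,F] q_used=0 → run B
t=5: queue=[B,C,D,E,H,F] q_used=1 → run B
t=6: queue=[B,C,D,E,H,F,G] q_used=2 → run B
t=7: queue=[C,D,E,H,F,G] q_used=0 → run C
t=8: queue=[C,D,E,H,F,G] q_used=1 → run C
t=9: queue=[C,D,E,H,F,G] q_used=2 → run C
t=10: queue=[C,D,E,H,F,G] q_used=3 → run C
t=11: queue=[D,E,H,F,G,C] q_used=0 → run D
t=12: queue=[D,E,H,F,G,C] q_used=1 → run D
t=13: queue=[D,E,H,F,G,C] q_used=2 → run D
t=14: queue=[D,E,H,F,G,C] q_used=3 → run D
t=15: queue=[E,H,F,G,C] q_used=0 → run E
t=16: queue=[E,H,F,G,C] q_used=1 → run E
t=17: queue=[E,H,F,G,C] q_used=2 → run E
t=18: queue=[E,H,F,G,C] q_used=3 → run E
t=19: queue=[H,F,G,C,E] q_used=0 → run H
t=20: queue=[H,F,G,C,E] q_used=1 → run H
t=21: queue=[F,G,C,E] q_used=0 → run F
t=22: queue=[F,G,C,E] q_used=1 → run F
t=23: queue=[F,G,C,E] q_used=2 → run F
t=24: queue=[F,G,C,E] q_used=3 → run F
t=25: queue=[G,C,E,F] q_used=0 → run G
t=26: queue=[G,C,E,F] q_used=1 → run G
t=27: queue=[G,C,E,F] q_used=2 → run G
t=28: queue=[G,C,E,F] q_used=3 → run G
t=29: queue=[C,E,F,G] q_used=0 → run C
t=30: queue=[C,E,F,G] q_used=1 → run C
t=31: queue=[E,F,G] q_used=0 → run E
t=32: queue=[E,F,G] q_used=1 → run E
t=33: queue=[F,G] q_used=0 → run F
t=34: queue=[F,G] q_used=1 → run F
t=35: queue=[F,G] q_used=2 → run F
t=36: queue=[F,G] q_used=3 → run F
t=37: queue=[G] q_used=0 → run G
t=38: (idle)
t=39: (idle)
t=40: (idle)
t=41: (idle)
t=42: (idle)
t=43: (idle)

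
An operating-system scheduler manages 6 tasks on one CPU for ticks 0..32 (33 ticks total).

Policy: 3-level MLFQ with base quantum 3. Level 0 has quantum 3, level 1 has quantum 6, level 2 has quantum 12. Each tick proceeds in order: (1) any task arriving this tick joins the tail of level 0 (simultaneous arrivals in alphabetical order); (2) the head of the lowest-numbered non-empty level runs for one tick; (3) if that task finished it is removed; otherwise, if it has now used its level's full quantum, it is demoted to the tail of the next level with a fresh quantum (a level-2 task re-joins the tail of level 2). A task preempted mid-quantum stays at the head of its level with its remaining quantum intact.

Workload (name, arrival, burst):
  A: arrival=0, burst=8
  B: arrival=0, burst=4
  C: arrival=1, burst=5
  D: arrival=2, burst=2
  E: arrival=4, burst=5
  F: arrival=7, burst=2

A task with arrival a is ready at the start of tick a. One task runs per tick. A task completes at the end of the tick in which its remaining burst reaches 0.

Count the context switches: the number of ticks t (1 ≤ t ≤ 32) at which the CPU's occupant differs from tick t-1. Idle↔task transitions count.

context switches = 10

t=0: L0/L1/L2 = AB/-/- → run A
t=1: L0/L1/L2 = ABC/-/- → run A
t=2: L0/L1/L2 = ABCD/-/- → run A
t=3: L0/L1/L2 = BCD/A/- → run B
t=4: L0/L1/L2 = BCDE/A/- → run B
t=5: L0/L1/L2 = BCDE/A/- → run B
t=6: L0/L1/L2 = CDE/AB/- → run C
t=7: L0/L1/L2 = CDEF/AB/- → run C
t=8: L0/L1/L2 = CDEF/AB/- → run C
t=9: L0/L1/L2 = DEF/ABC/- → run D
t=10: L0/L1/L2 = DEF/ABC/- → run D
t=11: L0/L1/L2 = EF/ABC/- → run E
t=12: L0/L1/L2 = EF/ABC/- → run E
t=13: L0/L1/L2 = EF/ABC/- → run E
t=14: L0/L1/L2 = F/ABCE/- → run F
t=15: L0/L1/L2 = F/ABCE/- → run F
t=16: L0/L1/L2 = -/ABCE/- → run A
t=17: L0/L1/L2 = -/ABCE/- → run A
t=18: L0/L1/L2 = -/ABCE/- → run A
t=19: L0/L1/L2 = -/ABCE/- → run A
t=20: L0/L1/L2 = -/ABCE/- → run A
t=21: L0/L1/L2 = -/BCE/- → run B
t=22: L0/L1/L2 = -/CE/- → run C
t=23: L0/L1/L2 = -/CE/- → run C
t=24: L0/L1/L2 = -/E/- → run E
t=25: L0/L1/L2 = -/E/- → run E
t=26: (idle)
t=27: (idle)
t=28: (idle)
t=29: (idle)
t=30: (idle)
t=31: (idle)
t=32: (idle)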